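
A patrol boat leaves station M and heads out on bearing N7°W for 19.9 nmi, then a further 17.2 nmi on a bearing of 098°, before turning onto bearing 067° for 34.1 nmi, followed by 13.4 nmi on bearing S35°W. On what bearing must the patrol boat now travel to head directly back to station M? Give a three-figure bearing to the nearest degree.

Leg 1 (N7°W, 19.9 nmi): east 19.9 sin 353° = -2.43, north 19.9 cos 353° = 19.75
Leg 2 (098°, 17.2 nmi): east 17.2 sin 98° = 17.03, north 17.2 cos 98° = -2.39
Leg 3 (067°, 34.1 nmi): east 34.1 sin 67° = 31.39, north 34.1 cos 67° = 13.32
Leg 4 (S35°W, 13.4 nmi): east 13.4 sin 215° = -7.69, north 13.4 cos 215° = -10.98
Net displacement: 38.31 east, 19.71 north. Direction back to start is (-38.31, -19.71): bearing = atan2(-38.31, -19.71) mod 360° = 242.78° ≈ 243°.

243°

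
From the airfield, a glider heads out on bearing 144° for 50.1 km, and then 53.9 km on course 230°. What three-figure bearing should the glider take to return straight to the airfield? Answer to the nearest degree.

Leg 1 (144°, 50.1 km): east 50.1 sin 144° = 29.45, north 50.1 cos 144° = -40.53
Leg 2 (230°, 53.9 km): east 53.9 sin 230° = -41.29, north 53.9 cos 230° = -34.65
Net displacement: -11.84 east, -75.18 north. Direction back to start is (11.84, 75.18): bearing = atan2(11.84, 75.18) mod 360° = 8.95° ≈ 009°.

009°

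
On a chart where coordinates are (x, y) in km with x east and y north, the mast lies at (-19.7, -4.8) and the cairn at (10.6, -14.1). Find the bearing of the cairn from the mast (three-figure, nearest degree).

107°

Δeast = 10.6 − -19.7 = 30.30; Δnorth = -14.1 − -4.8 = -9.30.
Bearing = atan2(Δeast, Δnorth) mod 360° = 107.06° ≈ 107°.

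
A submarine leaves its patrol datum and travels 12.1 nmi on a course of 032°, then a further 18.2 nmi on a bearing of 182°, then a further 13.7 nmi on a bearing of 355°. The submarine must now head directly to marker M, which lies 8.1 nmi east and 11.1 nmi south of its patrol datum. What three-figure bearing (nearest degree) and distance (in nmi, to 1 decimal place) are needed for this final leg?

168°, 17.2 nmi

Leg 1 (032°, 12.1 nmi): east 12.1 sin 32° = 6.41, north 12.1 cos 32° = 10.26
Leg 2 (182°, 18.2 nmi): east 18.2 sin 182° = -0.64, north 18.2 cos 182° = -18.19
Leg 3 (355°, 13.7 nmi): east 13.7 sin 355° = -1.19, north 13.7 cos 355° = 13.65
Current position: (4.58, 5.72). Target: (8.1, -11.1). Remaining: Δeast = 3.52, Δnorth = -16.82.
Bearing = atan2(3.52, -16.82) mod 360° = 168.19°; distance = √((3.52)² + (-16.82)²) = 17.184 nmi.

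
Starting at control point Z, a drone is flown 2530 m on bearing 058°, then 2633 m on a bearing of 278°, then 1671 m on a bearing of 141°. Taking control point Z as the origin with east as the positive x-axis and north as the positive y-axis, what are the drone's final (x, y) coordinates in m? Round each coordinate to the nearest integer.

(590, 409)

Leg 1 (058°, 2530 m): east 2530 sin 58° = 2145.56, north 2530 cos 58° = 1340.70
Leg 2 (278°, 2633 m): east 2633 sin 278° = -2607.38, north 2633 cos 278° = 366.44
Leg 3 (141°, 1671 m): east 1671 sin 141° = 1051.59, north 1671 cos 141° = -1298.61
Summing: 589.78 m east, 408.53 m north → (590, 409).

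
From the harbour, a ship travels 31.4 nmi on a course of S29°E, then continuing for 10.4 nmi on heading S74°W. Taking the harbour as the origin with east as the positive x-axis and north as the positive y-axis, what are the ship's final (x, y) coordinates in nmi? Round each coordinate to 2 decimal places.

(5.23, -30.33)

Leg 1 (S29°E, 31.4 nmi): east 31.4 sin 151° = 15.22, north 31.4 cos 151° = -27.46
Leg 2 (S74°W, 10.4 nmi): east 10.4 sin 254° = -10.00, north 10.4 cos 254° = -2.87
Summing: 5.23 nmi east, -30.33 nmi north → (5.23, -30.33).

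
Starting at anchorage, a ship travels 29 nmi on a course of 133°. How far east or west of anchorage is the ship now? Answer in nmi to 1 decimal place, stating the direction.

21.2 nmi east

Leg 1 (133°, 29 nmi): east 29 sin 133° = 21.21, north 29 cos 133° = -19.78
Net east component: 21.21 nmi.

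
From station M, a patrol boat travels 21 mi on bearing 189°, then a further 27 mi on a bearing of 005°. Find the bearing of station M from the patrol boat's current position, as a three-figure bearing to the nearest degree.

171°

Leg 1 (189°, 21 mi): east 21 sin 189° = -3.29, north 21 cos 189° = -20.74
Leg 2 (005°, 27 mi): east 27 sin 5° = 2.35, north 27 cos 5° = 26.90
Net displacement: -0.93 east, 6.16 north. Direction back to start is (0.93, -6.16): bearing = atan2(0.93, -6.16) mod 360° = 171.39° ≈ 171°.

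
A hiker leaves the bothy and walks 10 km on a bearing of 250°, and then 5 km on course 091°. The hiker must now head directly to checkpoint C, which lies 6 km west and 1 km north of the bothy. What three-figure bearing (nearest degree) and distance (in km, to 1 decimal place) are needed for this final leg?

Leg 1 (250°, 10 km): east 10 sin 250° = -9.40, north 10 cos 250° = -3.42
Leg 2 (091°, 5 km): east 5 sin 91° = 5.00, north 5 cos 91° = -0.09
Current position: (-4.40, -3.51). Target: (-6, 1). Remaining: Δeast = -1.60, Δnorth = 4.51.
Bearing = atan2(-1.60, 4.51) mod 360° = 340.43°; distance = √((-1.60)² + (4.51)²) = 4.784 km.

340°, 4.8 km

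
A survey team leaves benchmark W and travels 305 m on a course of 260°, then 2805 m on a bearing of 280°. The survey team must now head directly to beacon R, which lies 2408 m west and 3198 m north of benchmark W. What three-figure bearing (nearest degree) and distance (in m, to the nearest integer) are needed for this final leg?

013°, 2840 m

Leg 1 (260°, 305 m): east 305 sin 260° = -300.37, north 305 cos 260° = -52.96
Leg 2 (280°, 2805 m): east 2805 sin 280° = -2762.39, north 2805 cos 280° = 487.08
Current position: (-3062.75, 434.12). Target: (-2408, 3198). Remaining: Δeast = 654.75, Δnorth = 2763.88.
Bearing = atan2(654.75, 2763.88) mod 360° = 13.33°; distance = √((654.75)² + (2763.88)²) = 2840.375 m.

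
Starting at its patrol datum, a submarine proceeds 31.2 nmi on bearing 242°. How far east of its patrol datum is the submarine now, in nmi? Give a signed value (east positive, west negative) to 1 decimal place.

-27.5 nmi

Leg 1 (242°, 31.2 nmi): east 31.2 sin 242° = -27.55, north 31.2 cos 242° = -14.65
Net east component: -27.55 nmi.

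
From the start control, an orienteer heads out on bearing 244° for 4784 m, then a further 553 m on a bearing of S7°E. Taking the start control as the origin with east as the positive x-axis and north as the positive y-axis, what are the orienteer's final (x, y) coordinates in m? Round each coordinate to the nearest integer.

(-4232, -2646)

Leg 1 (244°, 4784 m): east 4784 sin 244° = -4299.83, north 4784 cos 244° = -2097.17
Leg 2 (S7°E, 553 m): east 553 sin 173° = 67.39, north 553 cos 173° = -548.88
Summing: -4232.44 m east, -2646.05 m north → (-4232, -2646).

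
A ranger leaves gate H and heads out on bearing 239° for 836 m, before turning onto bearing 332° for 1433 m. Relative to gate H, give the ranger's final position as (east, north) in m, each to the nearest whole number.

(-1389, 835)

Leg 1 (239°, 836 m): east 836 sin 239° = -716.59, north 836 cos 239° = -430.57
Leg 2 (332°, 1433 m): east 1433 sin 332° = -672.75, north 1433 cos 332° = 1265.26
Summing: -1389.34 m east, 834.69 m north → (-1389, 835).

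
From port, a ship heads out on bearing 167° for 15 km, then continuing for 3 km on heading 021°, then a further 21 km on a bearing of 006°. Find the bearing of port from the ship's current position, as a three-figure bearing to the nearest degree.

Leg 1 (167°, 15 km): east 15 sin 167° = 3.37, north 15 cos 167° = -14.62
Leg 2 (021°, 3 km): east 3 sin 21° = 1.08, north 3 cos 21° = 2.80
Leg 3 (006°, 21 km): east 21 sin 6° = 2.20, north 21 cos 6° = 20.88
Net displacement: 6.64 east, 9.07 north. Direction back to start is (-6.64, -9.07): bearing = atan2(-6.64, -9.07) mod 360° = 216.23° ≈ 216°.

216°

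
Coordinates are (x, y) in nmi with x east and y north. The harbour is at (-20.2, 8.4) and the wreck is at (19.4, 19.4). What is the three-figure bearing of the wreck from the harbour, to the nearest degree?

Δeast = 19.4 − -20.2 = 39.60; Δnorth = 19.4 − 8.4 = 11.00.
Bearing = atan2(Δeast, Δnorth) mod 360° = 74.48° ≈ 074°.

074°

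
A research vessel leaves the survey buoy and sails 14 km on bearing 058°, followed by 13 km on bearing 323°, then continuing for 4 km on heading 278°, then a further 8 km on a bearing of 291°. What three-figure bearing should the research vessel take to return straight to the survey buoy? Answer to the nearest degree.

Leg 1 (058°, 14 km): east 14 sin 58° = 11.87, north 14 cos 58° = 7.42
Leg 2 (323°, 13 km): east 13 sin 323° = -7.82, north 13 cos 323° = 10.38
Leg 3 (278°, 4 km): east 4 sin 278° = -3.96, north 4 cos 278° = 0.56
Leg 4 (291°, 8 km): east 8 sin 291° = -7.47, north 8 cos 291° = 2.87
Net displacement: -7.38 east, 21.22 north. Direction back to start is (7.38, -21.22): bearing = atan2(7.38, -21.22) mod 360° = 160.83° ≈ 161°.

161°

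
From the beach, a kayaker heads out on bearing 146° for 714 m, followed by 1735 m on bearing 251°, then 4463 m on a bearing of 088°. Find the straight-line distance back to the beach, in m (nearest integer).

Leg 1 (146°, 714 m): east 714 sin 146° = 399.26, north 714 cos 146° = -591.93
Leg 2 (251°, 1735 m): east 1735 sin 251° = -1640.47, north 1735 cos 251° = -564.86
Leg 3 (088°, 4463 m): east 4463 sin 88° = 4460.28, north 4463 cos 88° = 155.76
Net: 3219.07 east, -1001.04 north. Distance = √((3219.07)² + (-1001.04)²) = 3371.126 m.

3371 m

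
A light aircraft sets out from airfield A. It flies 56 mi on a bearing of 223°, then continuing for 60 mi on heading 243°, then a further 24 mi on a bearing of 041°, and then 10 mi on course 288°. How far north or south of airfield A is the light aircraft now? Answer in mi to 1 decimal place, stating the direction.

47.0 mi south

Leg 1 (223°, 56 mi): east 56 sin 223° = -38.19, north 56 cos 223° = -40.96
Leg 2 (243°, 60 mi): east 60 sin 243° = -53.46, north 60 cos 243° = -27.24
Leg 3 (041°, 24 mi): east 24 sin 41° = 15.75, north 24 cos 41° = 18.11
Leg 4 (288°, 10 mi): east 10 sin 288° = -9.51, north 10 cos 288° = 3.09
Net north component: -46.99 mi.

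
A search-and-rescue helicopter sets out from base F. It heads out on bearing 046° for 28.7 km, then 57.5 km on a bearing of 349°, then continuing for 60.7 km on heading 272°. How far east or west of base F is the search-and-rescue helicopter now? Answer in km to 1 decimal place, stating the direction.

Leg 1 (046°, 28.7 km): east 28.7 sin 46° = 20.65, north 28.7 cos 46° = 19.94
Leg 2 (349°, 57.5 km): east 57.5 sin 349° = -10.97, north 57.5 cos 349° = 56.44
Leg 3 (272°, 60.7 km): east 60.7 sin 272° = -60.66, north 60.7 cos 272° = 2.12
Net east component: -50.99 km.

51.0 km west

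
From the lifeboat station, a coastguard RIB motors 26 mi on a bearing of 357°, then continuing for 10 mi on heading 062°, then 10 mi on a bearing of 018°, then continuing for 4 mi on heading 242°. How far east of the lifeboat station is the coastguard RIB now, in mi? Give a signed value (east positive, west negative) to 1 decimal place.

7.0 mi

Leg 1 (357°, 26 mi): east 26 sin 357° = -1.36, north 26 cos 357° = 25.96
Leg 2 (062°, 10 mi): east 10 sin 62° = 8.83, north 10 cos 62° = 4.69
Leg 3 (018°, 10 mi): east 10 sin 18° = 3.09, north 10 cos 18° = 9.51
Leg 4 (242°, 4 mi): east 4 sin 242° = -3.53, north 4 cos 242° = -1.88
Net east component: 7.03 mi.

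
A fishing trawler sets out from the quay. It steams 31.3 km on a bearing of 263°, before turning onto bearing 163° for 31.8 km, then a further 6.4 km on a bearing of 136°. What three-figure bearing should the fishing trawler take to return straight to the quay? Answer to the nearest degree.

Leg 1 (263°, 31.3 km): east 31.3 sin 263° = -31.07, north 31.3 cos 263° = -3.81
Leg 2 (163°, 31.8 km): east 31.8 sin 163° = 9.30, north 31.8 cos 163° = -30.41
Leg 3 (136°, 6.4 km): east 6.4 sin 136° = 4.45, north 6.4 cos 136° = -4.60
Net displacement: -17.32 east, -38.83 north. Direction back to start is (17.32, 38.83): bearing = atan2(17.32, 38.83) mod 360° = 24.04° ≈ 024°.

024°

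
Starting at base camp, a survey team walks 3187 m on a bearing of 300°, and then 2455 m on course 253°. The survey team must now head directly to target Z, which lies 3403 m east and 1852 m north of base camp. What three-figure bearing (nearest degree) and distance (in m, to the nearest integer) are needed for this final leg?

Leg 1 (300°, 3187 m): east 3187 sin 300° = -2760.02, north 3187 cos 300° = 1593.50
Leg 2 (253°, 2455 m): east 2455 sin 253° = -2347.73, north 2455 cos 253° = -717.77
Current position: (-5107.75, 875.73). Target: (3403, 1852). Remaining: Δeast = 8510.75, Δnorth = 976.27.
Bearing = atan2(8510.75, 976.27) mod 360° = 83.46°; distance = √((8510.75)² + (976.27)²) = 8566.562 m.

083°, 8567 m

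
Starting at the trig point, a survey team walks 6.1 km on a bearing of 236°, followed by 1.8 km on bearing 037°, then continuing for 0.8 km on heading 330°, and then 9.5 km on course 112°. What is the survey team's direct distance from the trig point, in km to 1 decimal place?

Leg 1 (236°, 6.1 km): east 6.1 sin 236° = -5.06, north 6.1 cos 236° = -3.41
Leg 2 (037°, 1.8 km): east 1.8 sin 37° = 1.08, north 1.8 cos 37° = 1.44
Leg 3 (330°, 0.8 km): east 0.8 sin 330° = -0.40, north 0.8 cos 330° = 0.69
Leg 4 (112°, 9.5 km): east 9.5 sin 112° = 8.81, north 9.5 cos 112° = -3.56
Net: 4.43 east, -4.84 north. Distance = √((4.43)² + (-4.84)²) = 6.564 km.

6.6 km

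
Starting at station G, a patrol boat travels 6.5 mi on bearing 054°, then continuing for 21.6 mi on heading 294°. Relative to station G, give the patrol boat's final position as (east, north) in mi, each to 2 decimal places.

Leg 1 (054°, 6.5 mi): east 6.5 sin 54° = 5.26, north 6.5 cos 54° = 3.82
Leg 2 (294°, 21.6 mi): east 21.6 sin 294° = -19.73, north 21.6 cos 294° = 8.79
Summing: -14.47 mi east, 12.61 mi north → (-14.47, 12.61).

(-14.47, 12.61)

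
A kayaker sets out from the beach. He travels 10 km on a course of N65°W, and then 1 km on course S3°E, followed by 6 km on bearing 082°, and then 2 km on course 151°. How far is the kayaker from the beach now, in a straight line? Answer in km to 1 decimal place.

Leg 1 (N65°W, 10 km): east 10 sin 295° = -9.06, north 10 cos 295° = 4.23
Leg 2 (S3°E, 1 km): east 1 sin 177° = 0.05, north 1 cos 177° = -1.00
Leg 3 (082°, 6 km): east 6 sin 82° = 5.94, north 6 cos 82° = 0.84
Leg 4 (151°, 2 km): east 2 sin 151° = 0.97, north 2 cos 151° = -1.75
Net: -2.10 east, 2.31 north. Distance = √((-2.10)² + (2.31)²) = 3.124 km.

3.1 km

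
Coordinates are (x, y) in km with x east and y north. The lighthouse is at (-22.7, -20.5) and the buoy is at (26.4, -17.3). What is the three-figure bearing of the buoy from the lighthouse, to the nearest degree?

Δeast = 26.4 − -22.7 = 49.10; Δnorth = -17.3 − -20.5 = 3.20.
Bearing = atan2(Δeast, Δnorth) mod 360° = 86.27° ≈ 086°.

086°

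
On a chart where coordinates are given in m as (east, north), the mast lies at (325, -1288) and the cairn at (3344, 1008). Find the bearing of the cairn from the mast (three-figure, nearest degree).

053°

Δeast = 3344 − 325 = 3019.00; Δnorth = 1008 − -1288 = 2296.00.
Bearing = atan2(Δeast, Δnorth) mod 360° = 52.75° ≈ 053°.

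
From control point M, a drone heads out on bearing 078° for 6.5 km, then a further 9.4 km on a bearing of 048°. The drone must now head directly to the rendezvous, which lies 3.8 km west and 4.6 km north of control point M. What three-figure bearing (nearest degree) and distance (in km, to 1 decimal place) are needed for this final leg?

Leg 1 (078°, 6.5 km): east 6.5 sin 78° = 6.36, north 6.5 cos 78° = 1.35
Leg 2 (048°, 9.4 km): east 9.4 sin 48° = 6.99, north 9.4 cos 48° = 6.29
Current position: (13.34, 7.64). Target: (-3.8, 4.6). Remaining: Δeast = -17.14, Δnorth = -3.04.
Bearing = atan2(-17.14, -3.04) mod 360° = 259.94°; distance = √((-17.14)² + (-3.04)²) = 17.411 km.

260°, 17.4 km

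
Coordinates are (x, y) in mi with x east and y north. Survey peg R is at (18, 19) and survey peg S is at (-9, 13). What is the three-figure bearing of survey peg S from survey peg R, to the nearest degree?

Δeast = -9 − 18 = -27.00; Δnorth = 13 − 19 = -6.00.
Bearing = atan2(Δeast, Δnorth) mod 360° = 257.47° ≈ 257°.

257°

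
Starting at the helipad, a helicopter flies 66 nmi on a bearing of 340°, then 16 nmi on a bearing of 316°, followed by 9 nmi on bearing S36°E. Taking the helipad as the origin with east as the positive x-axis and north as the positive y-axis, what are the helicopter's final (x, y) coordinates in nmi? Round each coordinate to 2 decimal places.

Leg 1 (340°, 66 nmi): east 66 sin 340° = -22.57, north 66 cos 340° = 62.02
Leg 2 (316°, 16 nmi): east 16 sin 316° = -11.11, north 16 cos 316° = 11.51
Leg 3 (S36°E, 9 nmi): east 9 sin 144° = 5.29, north 9 cos 144° = -7.28
Summing: -28.40 nmi east, 66.25 nmi north → (-28.40, 66.25).

(-28.40, 66.25)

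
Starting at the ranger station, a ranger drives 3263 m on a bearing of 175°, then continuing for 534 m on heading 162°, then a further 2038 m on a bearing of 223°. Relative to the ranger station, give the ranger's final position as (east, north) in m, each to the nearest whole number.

Leg 1 (175°, 3263 m): east 3263 sin 175° = 284.39, north 3263 cos 175° = -3250.58
Leg 2 (162°, 534 m): east 534 sin 162° = 165.02, north 534 cos 162° = -507.86
Leg 3 (223°, 2038 m): east 2038 sin 223° = -1389.91, north 2038 cos 223° = -1490.50
Summing: -940.51 m east, -5248.95 m north → (-941, -5249).

(-941, -5249)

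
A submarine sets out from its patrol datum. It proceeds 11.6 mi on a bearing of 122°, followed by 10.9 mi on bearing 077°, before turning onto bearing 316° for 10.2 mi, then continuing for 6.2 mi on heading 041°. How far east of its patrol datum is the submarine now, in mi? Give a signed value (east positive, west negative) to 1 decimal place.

Leg 1 (122°, 11.6 mi): east 11.6 sin 122° = 9.84, north 11.6 cos 122° = -6.15
Leg 2 (077°, 10.9 mi): east 10.9 sin 77° = 10.62, north 10.9 cos 77° = 2.45
Leg 3 (316°, 10.2 mi): east 10.2 sin 316° = -7.09, north 10.2 cos 316° = 7.34
Leg 4 (041°, 6.2 mi): east 6.2 sin 41° = 4.07, north 6.2 cos 41° = 4.68
Net east component: 17.44 mi.

17.4 mi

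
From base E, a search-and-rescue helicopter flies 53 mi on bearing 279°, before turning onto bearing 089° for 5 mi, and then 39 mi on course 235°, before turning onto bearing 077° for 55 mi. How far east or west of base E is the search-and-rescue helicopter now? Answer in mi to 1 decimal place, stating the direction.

Leg 1 (279°, 53 mi): east 53 sin 279° = -52.35, north 53 cos 279° = 8.29
Leg 2 (089°, 5 mi): east 5 sin 89° = 5.00, north 5 cos 89° = 0.09
Leg 3 (235°, 39 mi): east 39 sin 235° = -31.95, north 39 cos 235° = -22.37
Leg 4 (077°, 55 mi): east 55 sin 77° = 53.59, north 55 cos 77° = 12.37
Net east component: -25.70 mi.

25.7 mi west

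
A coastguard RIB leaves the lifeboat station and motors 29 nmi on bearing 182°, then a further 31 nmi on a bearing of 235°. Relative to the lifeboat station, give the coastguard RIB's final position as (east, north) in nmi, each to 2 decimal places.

Leg 1 (182°, 29 nmi): east 29 sin 182° = -1.01, north 29 cos 182° = -28.98
Leg 2 (235°, 31 nmi): east 31 sin 235° = -25.39, north 31 cos 235° = -17.78
Summing: -26.41 nmi east, -46.76 nmi north → (-26.41, -46.76).

(-26.41, -46.76)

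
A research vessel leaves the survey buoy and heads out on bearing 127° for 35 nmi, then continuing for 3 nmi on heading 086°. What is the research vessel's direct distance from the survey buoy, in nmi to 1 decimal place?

Leg 1 (127°, 35 nmi): east 35 sin 127° = 27.95, north 35 cos 127° = -21.06
Leg 2 (086°, 3 nmi): east 3 sin 86° = 2.99, north 3 cos 86° = 0.21
Net: 30.94 east, -20.85 north. Distance = √((30.94)² + (-20.85)²) = 37.316 nmi.

37.3 nmi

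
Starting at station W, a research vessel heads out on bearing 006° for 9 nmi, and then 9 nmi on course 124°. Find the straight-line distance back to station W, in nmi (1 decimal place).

Leg 1 (006°, 9 nmi): east 9 sin 6° = 0.94, north 9 cos 6° = 8.95
Leg 2 (124°, 9 nmi): east 9 sin 124° = 7.46, north 9 cos 124° = -5.03
Net: 8.40 east, 3.92 north. Distance = √((8.40)² + (3.92)²) = 9.271 nmi.

9.3 nmi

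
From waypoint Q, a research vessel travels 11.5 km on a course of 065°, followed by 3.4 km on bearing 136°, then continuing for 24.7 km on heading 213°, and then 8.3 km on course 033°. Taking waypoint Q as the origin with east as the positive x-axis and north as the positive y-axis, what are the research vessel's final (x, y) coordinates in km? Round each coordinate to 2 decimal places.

Leg 1 (065°, 11.5 km): east 11.5 sin 65° = 10.42, north 11.5 cos 65° = 4.86
Leg 2 (136°, 3.4 km): east 3.4 sin 136° = 2.36, north 3.4 cos 136° = -2.45
Leg 3 (213°, 24.7 km): east 24.7 sin 213° = -13.45, north 24.7 cos 213° = -20.72
Leg 4 (033°, 8.3 km): east 8.3 sin 33° = 4.52, north 8.3 cos 33° = 6.96
Summing: 3.85 km east, -11.34 km north → (3.85, -11.34).

(3.85, -11.34)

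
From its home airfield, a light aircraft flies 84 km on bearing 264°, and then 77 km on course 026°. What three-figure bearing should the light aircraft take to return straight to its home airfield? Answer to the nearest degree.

Leg 1 (264°, 84 km): east 84 sin 264° = -83.54, north 84 cos 264° = -8.78
Leg 2 (026°, 77 km): east 77 sin 26° = 33.75, north 77 cos 26° = 69.21
Net displacement: -49.79 east, 60.43 north. Direction back to start is (49.79, -60.43): bearing = atan2(49.79, -60.43) mod 360° = 140.52° ≈ 141°.

141°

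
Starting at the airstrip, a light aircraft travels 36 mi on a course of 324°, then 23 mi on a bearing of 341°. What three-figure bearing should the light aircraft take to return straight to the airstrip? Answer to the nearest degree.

Leg 1 (324°, 36 mi): east 36 sin 324° = -21.16, north 36 cos 324° = 29.12
Leg 2 (341°, 23 mi): east 23 sin 341° = -7.49, north 23 cos 341° = 21.75
Net displacement: -28.65 east, 50.87 north. Direction back to start is (28.65, -50.87): bearing = atan2(28.65, -50.87) mod 360° = 150.61° ≈ 151°.

151°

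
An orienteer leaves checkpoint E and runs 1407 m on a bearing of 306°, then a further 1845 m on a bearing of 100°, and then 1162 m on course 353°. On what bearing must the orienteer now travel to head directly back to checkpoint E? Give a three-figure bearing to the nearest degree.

198°

Leg 1 (306°, 1407 m): east 1407 sin 306° = -1138.29, north 1407 cos 306° = 827.01
Leg 2 (100°, 1845 m): east 1845 sin 100° = 1816.97, north 1845 cos 100° = -320.38
Leg 3 (353°, 1162 m): east 1162 sin 353° = -141.61, north 1162 cos 353° = 1153.34
Net displacement: 537.07 east, 1659.97 north. Direction back to start is (-537.07, -1659.97): bearing = atan2(-537.07, -1659.97) mod 360° = 197.93° ≈ 198°.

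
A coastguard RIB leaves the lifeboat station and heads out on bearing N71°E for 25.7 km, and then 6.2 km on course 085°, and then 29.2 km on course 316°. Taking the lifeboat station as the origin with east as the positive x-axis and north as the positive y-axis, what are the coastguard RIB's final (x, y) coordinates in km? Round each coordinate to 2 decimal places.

(10.19, 29.91)

Leg 1 (N71°E, 25.7 km): east 25.7 sin 71° = 24.30, north 25.7 cos 71° = 8.37
Leg 2 (085°, 6.2 km): east 6.2 sin 85° = 6.18, north 6.2 cos 85° = 0.54
Leg 3 (316°, 29.2 km): east 29.2 sin 316° = -20.28, north 29.2 cos 316° = 21.00
Summing: 10.19 km east, 29.91 km north → (10.19, 29.91).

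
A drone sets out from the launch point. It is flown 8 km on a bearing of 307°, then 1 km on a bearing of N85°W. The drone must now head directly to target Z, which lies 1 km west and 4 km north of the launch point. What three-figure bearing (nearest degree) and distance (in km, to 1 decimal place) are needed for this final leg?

098°, 6.4 km

Leg 1 (307°, 8 km): east 8 sin 307° = -6.39, north 8 cos 307° = 4.81
Leg 2 (N85°W, 1 km): east 1 sin 275° = -1.00, north 1 cos 275° = 0.09
Current position: (-7.39, 4.90). Target: (-1, 4). Remaining: Δeast = 6.39, Δnorth = -0.90.
Bearing = atan2(6.39, -0.90) mod 360° = 98.04°; distance = √((6.39)² + (-0.90)²) = 6.449 km.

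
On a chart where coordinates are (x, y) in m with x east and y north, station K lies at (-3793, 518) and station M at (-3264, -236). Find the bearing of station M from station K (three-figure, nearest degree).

Δeast = -3264 − -3793 = 529.00; Δnorth = -236 − 518 = -754.00.
Bearing = atan2(Δeast, Δnorth) mod 360° = 144.95° ≈ 145°.

145°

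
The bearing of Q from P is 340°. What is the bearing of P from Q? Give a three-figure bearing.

160°

Back-bearing = 340° − 180° = 160°.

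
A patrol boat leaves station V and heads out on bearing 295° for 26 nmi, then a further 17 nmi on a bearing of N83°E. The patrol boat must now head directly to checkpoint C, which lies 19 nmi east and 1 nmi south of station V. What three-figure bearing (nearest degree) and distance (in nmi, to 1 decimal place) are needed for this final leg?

119°, 29.3 nmi

Leg 1 (295°, 26 nmi): east 26 sin 295° = -23.56, north 26 cos 295° = 10.99
Leg 2 (N83°E, 17 nmi): east 17 sin 83° = 16.87, north 17 cos 83° = 2.07
Current position: (-6.69, 13.06). Target: (19, -1). Remaining: Δeast = 25.69, Δnorth = -14.06.
Bearing = atan2(25.69, -14.06) mod 360° = 118.69°; distance = √((25.69)² + (-14.06)²) = 29.286 nmi.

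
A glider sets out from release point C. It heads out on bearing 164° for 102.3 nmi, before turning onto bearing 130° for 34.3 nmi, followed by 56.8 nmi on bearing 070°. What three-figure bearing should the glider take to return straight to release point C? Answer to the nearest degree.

Leg 1 (164°, 102.3 nmi): east 102.3 sin 164° = 28.20, north 102.3 cos 164° = -98.34
Leg 2 (130°, 34.3 nmi): east 34.3 sin 130° = 26.28, north 34.3 cos 130° = -22.05
Leg 3 (070°, 56.8 nmi): east 56.8 sin 70° = 53.37, north 56.8 cos 70° = 19.43
Net displacement: 107.85 east, -100.96 north. Direction back to start is (-107.85, 100.96): bearing = atan2(-107.85, 100.96) mod 360° = 313.11° ≈ 313°.

313°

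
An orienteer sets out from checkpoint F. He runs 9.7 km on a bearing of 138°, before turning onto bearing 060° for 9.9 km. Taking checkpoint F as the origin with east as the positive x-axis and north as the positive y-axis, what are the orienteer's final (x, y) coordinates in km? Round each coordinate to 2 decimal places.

Leg 1 (138°, 9.7 km): east 9.7 sin 138° = 6.49, north 9.7 cos 138° = -7.21
Leg 2 (060°, 9.9 km): east 9.9 sin 60° = 8.57, north 9.9 cos 60° = 4.95
Summing: 15.06 km east, -2.26 km north → (15.06, -2.26).

(15.06, -2.26)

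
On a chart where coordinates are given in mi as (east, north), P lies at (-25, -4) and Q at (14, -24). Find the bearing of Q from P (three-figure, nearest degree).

117°

Δeast = 14 − -25 = 39.00; Δnorth = -24 − -4 = -20.00.
Bearing = atan2(Δeast, Δnorth) mod 360° = 117.15° ≈ 117°.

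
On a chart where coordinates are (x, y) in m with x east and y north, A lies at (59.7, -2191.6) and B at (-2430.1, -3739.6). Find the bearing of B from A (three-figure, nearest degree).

238°

Δeast = -2430.1 − 59.7 = -2489.80; Δnorth = -3739.6 − -2191.6 = -1548.00.
Bearing = atan2(Δeast, Δnorth) mod 360° = 238.13° ≈ 238°.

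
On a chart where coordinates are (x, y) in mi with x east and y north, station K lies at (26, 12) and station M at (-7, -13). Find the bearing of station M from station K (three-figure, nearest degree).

Δeast = -7 − 26 = -33.00; Δnorth = -13 − 12 = -25.00.
Bearing = atan2(Δeast, Δnorth) mod 360° = 232.85° ≈ 233°.

233°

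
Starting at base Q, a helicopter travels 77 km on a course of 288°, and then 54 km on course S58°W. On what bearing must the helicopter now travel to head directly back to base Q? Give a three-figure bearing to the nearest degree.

088°

Leg 1 (288°, 77 km): east 77 sin 288° = -73.23, north 77 cos 288° = 23.79
Leg 2 (S58°W, 54 km): east 54 sin 238° = -45.79, north 54 cos 238° = -28.62
Net displacement: -119.03 east, -4.82 north. Direction back to start is (119.03, 4.82): bearing = atan2(119.03, 4.82) mod 360° = 87.68° ≈ 088°.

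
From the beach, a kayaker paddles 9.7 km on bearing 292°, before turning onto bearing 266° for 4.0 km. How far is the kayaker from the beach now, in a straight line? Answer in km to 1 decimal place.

13.4 km

Leg 1 (292°, 9.7 km): east 9.7 sin 292° = -8.99, north 9.7 cos 292° = 3.63
Leg 2 (266°, 4.0 km): east 4.0 sin 266° = -3.99, north 4.0 cos 266° = -0.28
Net: -12.98 east, 3.35 north. Distance = √((-12.98)² + (3.35)²) = 13.410 km.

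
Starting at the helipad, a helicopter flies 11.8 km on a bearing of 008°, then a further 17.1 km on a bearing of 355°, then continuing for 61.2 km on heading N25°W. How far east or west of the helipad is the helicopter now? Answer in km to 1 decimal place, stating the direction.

25.7 km west

Leg 1 (008°, 11.8 km): east 11.8 sin 8° = 1.64, north 11.8 cos 8° = 11.69
Leg 2 (355°, 17.1 km): east 17.1 sin 355° = -1.49, north 17.1 cos 355° = 17.03
Leg 3 (N25°W, 61.2 km): east 61.2 sin 335° = -25.86, north 61.2 cos 335° = 55.47
Net east component: -25.71 km.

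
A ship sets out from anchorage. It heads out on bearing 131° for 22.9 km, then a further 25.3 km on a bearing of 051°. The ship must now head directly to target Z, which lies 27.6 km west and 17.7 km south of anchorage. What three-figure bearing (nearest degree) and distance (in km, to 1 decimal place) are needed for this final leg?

254°, 67.2 km

Leg 1 (131°, 22.9 km): east 22.9 sin 131° = 17.28, north 22.9 cos 131° = -15.02
Leg 2 (051°, 25.3 km): east 25.3 sin 51° = 19.66, north 25.3 cos 51° = 15.92
Current position: (36.94, 0.90). Target: (-27.6, -17.7). Remaining: Δeast = -64.54, Δnorth = -18.60.
Bearing = atan2(-64.54, -18.60) mod 360° = 253.93°; distance = √((-64.54)² + (-18.60)²) = 67.171 km.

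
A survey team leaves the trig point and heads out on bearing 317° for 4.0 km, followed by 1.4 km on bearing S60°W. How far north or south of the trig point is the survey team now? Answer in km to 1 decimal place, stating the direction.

2.2 km north

Leg 1 (317°, 4.0 km): east 4.0 sin 317° = -2.73, north 4.0 cos 317° = 2.93
Leg 2 (S60°W, 1.4 km): east 1.4 sin 240° = -1.21, north 1.4 cos 240° = -0.70
Net north component: 2.23 km.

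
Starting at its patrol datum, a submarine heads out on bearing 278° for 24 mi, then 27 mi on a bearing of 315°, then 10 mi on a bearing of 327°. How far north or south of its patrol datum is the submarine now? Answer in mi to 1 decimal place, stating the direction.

30.8 mi north

Leg 1 (278°, 24 mi): east 24 sin 278° = -23.77, north 24 cos 278° = 3.34
Leg 2 (315°, 27 mi): east 27 sin 315° = -19.09, north 27 cos 315° = 19.09
Leg 3 (327°, 10 mi): east 10 sin 327° = -5.45, north 10 cos 327° = 8.39
Net north component: 30.82 mi.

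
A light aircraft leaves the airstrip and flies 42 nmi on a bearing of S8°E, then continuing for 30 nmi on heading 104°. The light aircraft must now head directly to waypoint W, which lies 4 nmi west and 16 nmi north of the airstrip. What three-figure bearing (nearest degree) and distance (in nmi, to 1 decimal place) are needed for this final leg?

329°, 75.6 nmi

Leg 1 (S8°E, 42 nmi): east 42 sin 172° = 5.85, north 42 cos 172° = -41.59
Leg 2 (104°, 30 nmi): east 30 sin 104° = 29.11, north 30 cos 104° = -7.26
Current position: (34.95, -48.85). Target: (-4, 16). Remaining: Δeast = -38.95, Δnorth = 64.85.
Bearing = atan2(-38.95, 64.85) mod 360° = 329.01°; distance = √((-38.95)² + (64.85)²) = 75.649 nmi.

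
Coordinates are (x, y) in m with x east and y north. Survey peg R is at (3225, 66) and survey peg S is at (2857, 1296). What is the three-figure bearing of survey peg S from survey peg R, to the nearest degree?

Δeast = 2857 − 3225 = -368.00; Δnorth = 1296 − 66 = 1230.00.
Bearing = atan2(Δeast, Δnorth) mod 360° = 343.34° ≈ 343°.

343°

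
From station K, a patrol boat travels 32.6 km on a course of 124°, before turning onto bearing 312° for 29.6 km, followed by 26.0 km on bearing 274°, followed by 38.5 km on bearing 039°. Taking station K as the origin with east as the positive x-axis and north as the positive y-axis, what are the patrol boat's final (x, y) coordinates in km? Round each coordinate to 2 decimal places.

Leg 1 (124°, 32.6 km): east 32.6 sin 124° = 27.03, north 32.6 cos 124° = -18.23
Leg 2 (312°, 29.6 km): east 29.6 sin 312° = -22.00, north 29.6 cos 312° = 19.81
Leg 3 (274°, 26.0 km): east 26.0 sin 274° = -25.94, north 26.0 cos 274° = 1.81
Leg 4 (039°, 38.5 km): east 38.5 sin 39° = 24.23, north 38.5 cos 39° = 29.92
Summing: 3.32 km east, 33.31 km north → (3.32, 33.31).

(3.32, 33.31)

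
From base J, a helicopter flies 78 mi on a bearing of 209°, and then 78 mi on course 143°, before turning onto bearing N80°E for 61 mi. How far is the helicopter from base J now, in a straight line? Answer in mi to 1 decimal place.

138.5 mi

Leg 1 (209°, 78 mi): east 78 sin 209° = -37.82, north 78 cos 209° = -68.22
Leg 2 (143°, 78 mi): east 78 sin 143° = 46.94, north 78 cos 143° = -62.29
Leg 3 (N80°E, 61 mi): east 61 sin 80° = 60.07, north 61 cos 80° = 10.59
Net: 69.20 east, -119.92 north. Distance = √((69.20)² + (-119.92)²) = 138.455 mi.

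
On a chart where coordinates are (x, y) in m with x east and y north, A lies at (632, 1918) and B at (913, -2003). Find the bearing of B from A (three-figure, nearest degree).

176°

Δeast = 913 − 632 = 281.00; Δnorth = -2003 − 1918 = -3921.00.
Bearing = atan2(Δeast, Δnorth) mod 360° = 175.90° ≈ 176°.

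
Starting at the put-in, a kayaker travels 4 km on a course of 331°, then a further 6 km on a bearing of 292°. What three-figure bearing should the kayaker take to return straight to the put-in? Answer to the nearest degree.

127°

Leg 1 (331°, 4 km): east 4 sin 331° = -1.94, north 4 cos 331° = 3.50
Leg 2 (292°, 6 km): east 6 sin 292° = -5.56, north 6 cos 292° = 2.25
Net displacement: -7.50 east, 5.75 north. Direction back to start is (7.50, -5.75): bearing = atan2(7.50, -5.75) mod 360° = 127.45° ≈ 127°.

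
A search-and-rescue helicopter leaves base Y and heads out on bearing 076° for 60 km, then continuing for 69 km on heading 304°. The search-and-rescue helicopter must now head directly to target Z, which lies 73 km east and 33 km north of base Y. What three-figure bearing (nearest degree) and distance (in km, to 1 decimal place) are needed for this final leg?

Leg 1 (076°, 60 km): east 60 sin 76° = 58.22, north 60 cos 76° = 14.52
Leg 2 (304°, 69 km): east 69 sin 304° = -57.20, north 69 cos 304° = 38.58
Current position: (1.01, 53.10). Target: (73, 33). Remaining: Δeast = 71.99, Δnorth = -20.10.
Bearing = atan2(71.99, -20.10) mod 360° = 105.60°; distance = √((71.99)² + (-20.10)²) = 74.739 km.

106°, 74.7 km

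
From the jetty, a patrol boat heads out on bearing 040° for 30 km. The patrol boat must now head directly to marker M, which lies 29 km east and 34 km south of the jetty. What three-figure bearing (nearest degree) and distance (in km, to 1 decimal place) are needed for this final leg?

Leg 1 (040°, 30 km): east 30 sin 40° = 19.28, north 30 cos 40° = 22.98
Current position: (19.28, 22.98). Target: (29, -34). Remaining: Δeast = 9.72, Δnorth = -56.98.
Bearing = atan2(9.72, -56.98) mod 360° = 170.32°; distance = √((9.72)² + (-56.98)²) = 57.804 km.

170°, 57.8 km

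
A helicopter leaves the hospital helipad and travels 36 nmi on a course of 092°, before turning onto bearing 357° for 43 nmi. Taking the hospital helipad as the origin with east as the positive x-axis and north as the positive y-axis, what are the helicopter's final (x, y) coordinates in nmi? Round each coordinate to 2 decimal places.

Leg 1 (092°, 36 nmi): east 36 sin 92° = 35.98, north 36 cos 92° = -1.26
Leg 2 (357°, 43 nmi): east 43 sin 357° = -2.25, north 43 cos 357° = 42.94
Summing: 33.73 nmi east, 41.68 nmi north → (33.73, 41.68).

(33.73, 41.68)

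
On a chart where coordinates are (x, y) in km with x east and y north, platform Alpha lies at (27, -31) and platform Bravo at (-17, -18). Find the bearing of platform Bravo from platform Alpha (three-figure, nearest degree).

Δeast = -17 − 27 = -44.00; Δnorth = -18 − -31 = 13.00.
Bearing = atan2(Δeast, Δnorth) mod 360° = 286.46° ≈ 286°.

286°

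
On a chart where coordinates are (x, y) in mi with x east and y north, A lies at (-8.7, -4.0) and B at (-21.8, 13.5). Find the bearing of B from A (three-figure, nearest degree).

Δeast = -21.8 − -8.7 = -13.10; Δnorth = 13.5 − -4.0 = 17.50.
Bearing = atan2(Δeast, Δnorth) mod 360° = 323.18° ≈ 323°.

323°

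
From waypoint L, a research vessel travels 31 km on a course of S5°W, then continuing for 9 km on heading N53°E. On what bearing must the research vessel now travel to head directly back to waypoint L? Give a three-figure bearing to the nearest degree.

350°

Leg 1 (S5°W, 31 km): east 31 sin 185° = -2.70, north 31 cos 185° = -30.88
Leg 2 (N53°E, 9 km): east 9 sin 53° = 7.19, north 9 cos 53° = 5.42
Net displacement: 4.49 east, -25.47 north. Direction back to start is (-4.49, 25.47): bearing = atan2(-4.49, 25.47) mod 360° = 350.01° ≈ 350°.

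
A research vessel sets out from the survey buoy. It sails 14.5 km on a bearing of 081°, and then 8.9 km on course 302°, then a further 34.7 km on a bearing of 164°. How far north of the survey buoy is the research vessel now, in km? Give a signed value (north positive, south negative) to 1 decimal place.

-26.4 km

Leg 1 (081°, 14.5 km): east 14.5 sin 81° = 14.32, north 14.5 cos 81° = 2.27
Leg 2 (302°, 8.9 km): east 8.9 sin 302° = -7.55, north 8.9 cos 302° = 4.72
Leg 3 (164°, 34.7 km): east 34.7 sin 164° = 9.56, north 34.7 cos 164° = -33.36
Net north component: -26.37 km.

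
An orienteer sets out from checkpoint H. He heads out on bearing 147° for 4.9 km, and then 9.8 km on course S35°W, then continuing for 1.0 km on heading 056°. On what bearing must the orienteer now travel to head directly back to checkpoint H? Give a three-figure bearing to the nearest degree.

Leg 1 (147°, 4.9 km): east 4.9 sin 147° = 2.67, north 4.9 cos 147° = -4.11
Leg 2 (S35°W, 9.8 km): east 9.8 sin 215° = -5.62, north 9.8 cos 215° = -8.03
Leg 3 (056°, 1.0 km): east 1.0 sin 56° = 0.83, north 1.0 cos 56° = 0.56
Net displacement: -2.12 east, -11.58 north. Direction back to start is (2.12, 11.58): bearing = atan2(2.12, 11.58) mod 360° = 10.39° ≈ 010°.

010°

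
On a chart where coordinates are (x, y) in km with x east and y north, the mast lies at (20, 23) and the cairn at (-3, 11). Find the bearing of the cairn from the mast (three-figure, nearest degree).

Δeast = -3 − 20 = -23.00; Δnorth = 11 − 23 = -12.00.
Bearing = atan2(Δeast, Δnorth) mod 360° = 242.45° ≈ 242°.

242°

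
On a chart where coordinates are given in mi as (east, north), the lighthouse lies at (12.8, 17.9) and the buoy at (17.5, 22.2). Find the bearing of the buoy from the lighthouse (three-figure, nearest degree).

048°

Δeast = 17.5 − 12.8 = 4.70; Δnorth = 22.2 − 17.9 = 4.30.
Bearing = atan2(Δeast, Δnorth) mod 360° = 47.54° ≈ 048°.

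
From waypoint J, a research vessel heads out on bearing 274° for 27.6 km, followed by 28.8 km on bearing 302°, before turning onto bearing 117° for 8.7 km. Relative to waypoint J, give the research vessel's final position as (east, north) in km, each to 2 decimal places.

Leg 1 (274°, 27.6 km): east 27.6 sin 274° = -27.53, north 27.6 cos 274° = 1.93
Leg 2 (302°, 28.8 km): east 28.8 sin 302° = -24.42, north 28.8 cos 302° = 15.26
Leg 3 (117°, 8.7 km): east 8.7 sin 117° = 7.75, north 8.7 cos 117° = -3.95
Summing: -44.20 km east, 13.24 km north → (-44.20, 13.24).

(-44.20, 13.24)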